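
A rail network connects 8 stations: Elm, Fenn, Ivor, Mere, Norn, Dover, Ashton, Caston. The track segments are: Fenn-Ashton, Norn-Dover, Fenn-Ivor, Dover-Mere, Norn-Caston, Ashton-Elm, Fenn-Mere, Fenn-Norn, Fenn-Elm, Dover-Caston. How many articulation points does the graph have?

Removing Fenn increases the component count from 1 to 3, so Fenn is a cut vertex.
By contrast removing Ashton leaves 1 component; it is not a cut vertex. No other vertex is a cut vertex either.

1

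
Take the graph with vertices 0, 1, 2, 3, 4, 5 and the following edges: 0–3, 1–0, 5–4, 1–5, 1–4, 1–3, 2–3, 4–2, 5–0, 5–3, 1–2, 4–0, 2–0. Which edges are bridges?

none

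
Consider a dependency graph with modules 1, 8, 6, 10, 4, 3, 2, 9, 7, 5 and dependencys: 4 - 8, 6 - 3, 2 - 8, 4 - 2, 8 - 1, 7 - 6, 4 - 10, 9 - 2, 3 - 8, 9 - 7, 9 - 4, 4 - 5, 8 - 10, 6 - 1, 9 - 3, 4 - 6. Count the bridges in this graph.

1

The edges on the cycle 9-7-6-4-9 are not bridges since each lies on that cycle.
But removing 5 - 4 disconnects 5 from 4 — this is a bridge.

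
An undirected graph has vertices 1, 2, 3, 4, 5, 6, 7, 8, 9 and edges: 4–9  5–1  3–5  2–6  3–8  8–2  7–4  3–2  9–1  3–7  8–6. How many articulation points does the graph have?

1

Removing 3 increases the component count from 1 to 2, so 3 is a cut vertex.
By contrast removing 6 leaves 1 component; it is not a cut vertex. No other vertex is a cut vertex either.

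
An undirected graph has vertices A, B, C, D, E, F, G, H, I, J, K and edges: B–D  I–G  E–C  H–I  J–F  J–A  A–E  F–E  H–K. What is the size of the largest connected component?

5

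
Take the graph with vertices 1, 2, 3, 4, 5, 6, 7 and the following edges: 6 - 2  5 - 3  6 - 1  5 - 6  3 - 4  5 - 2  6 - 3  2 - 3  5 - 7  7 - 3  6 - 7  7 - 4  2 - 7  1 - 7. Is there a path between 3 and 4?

Yes

From 3 we can reach 1, 2, 3, 4, 5, 6, 7, which includes 4.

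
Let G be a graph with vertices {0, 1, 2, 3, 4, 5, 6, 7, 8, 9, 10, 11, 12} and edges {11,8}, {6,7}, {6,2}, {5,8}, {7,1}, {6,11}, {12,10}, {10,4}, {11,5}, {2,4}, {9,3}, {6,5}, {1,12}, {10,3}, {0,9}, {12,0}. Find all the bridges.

The edges on the cycle 12-0-9-3-10-12 are not bridges since each lies on that cycle.
Every edge lies on some cycle, so there are no bridges.

none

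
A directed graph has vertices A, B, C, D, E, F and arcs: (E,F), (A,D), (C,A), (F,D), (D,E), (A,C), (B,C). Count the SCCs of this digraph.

{D, E, F} are all mutually reachable — one SCC of size 3.
{A, C} are all mutually reachable — one SCC of size 2.
{B} is an SCC by itself.
That gives 3 strongly connected components.

3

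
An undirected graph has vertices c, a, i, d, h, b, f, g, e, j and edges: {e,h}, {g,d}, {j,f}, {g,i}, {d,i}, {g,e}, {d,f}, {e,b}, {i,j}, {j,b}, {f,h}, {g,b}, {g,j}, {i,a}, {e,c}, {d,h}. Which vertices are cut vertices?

e, i

Removing e increases the component count from 1 to 2, so e is a cut vertex.
Removing i increases the component count from 1 to 2, so i is a cut vertex.
By contrast removing d leaves 1 component; it is not a cut vertex. No other vertex is a cut vertex either.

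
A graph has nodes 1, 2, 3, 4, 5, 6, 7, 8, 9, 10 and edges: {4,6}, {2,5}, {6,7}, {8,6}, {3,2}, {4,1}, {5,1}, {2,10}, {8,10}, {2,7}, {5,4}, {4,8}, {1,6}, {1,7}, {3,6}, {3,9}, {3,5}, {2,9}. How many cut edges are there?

0

The edges on the cycle 3-2-10-8-4-5-3 are not bridges since each lies on that cycle.
Every edge lies on some cycle, so there are no bridges.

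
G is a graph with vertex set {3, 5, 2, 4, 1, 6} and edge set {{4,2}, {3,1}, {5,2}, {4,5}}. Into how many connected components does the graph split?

3

6 is isolated — a component by itself.
Starting from 1 we can reach 1, 3. That is one component of size 2.
Starting from 2 we can reach 2, 4, 5. That is one component of size 3.
Total: 3 components.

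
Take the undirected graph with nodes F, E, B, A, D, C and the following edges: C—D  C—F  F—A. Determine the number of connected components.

3

B is isolated — a component by itself.
E is isolated — a component by itself.
Starting from A we can reach A, C, D, F. That is one component of size 4.
Total: 3 components.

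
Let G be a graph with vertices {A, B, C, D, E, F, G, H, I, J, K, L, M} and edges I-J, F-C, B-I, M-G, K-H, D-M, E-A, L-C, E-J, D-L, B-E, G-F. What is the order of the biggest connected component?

6

Starting from H we can reach H, K. That is one component of size 2.
Starting from A we can reach A, B, E, I, J. That is one component of size 5.
Starting from C we can reach C, D, F, G, L, M. That is one component of size 6.
The largest has 6 vertices.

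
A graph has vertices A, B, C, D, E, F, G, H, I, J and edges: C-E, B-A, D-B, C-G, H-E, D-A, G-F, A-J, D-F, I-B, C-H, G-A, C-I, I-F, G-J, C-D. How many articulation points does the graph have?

1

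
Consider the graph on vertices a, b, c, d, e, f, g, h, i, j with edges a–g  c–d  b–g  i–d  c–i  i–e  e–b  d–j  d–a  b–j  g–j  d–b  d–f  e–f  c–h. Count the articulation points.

Removing c increases the component count from 1 to 2, so c is a cut vertex.
By contrast removing f leaves 1 component; it is not a cut vertex. No other vertex is a cut vertex either.

1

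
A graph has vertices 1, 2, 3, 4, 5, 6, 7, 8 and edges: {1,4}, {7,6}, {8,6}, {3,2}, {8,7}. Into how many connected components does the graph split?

4

5 is isolated — a component by itself.
Starting from 1 we can reach 1, 4. That is one component of size 2.
Starting from 2 we can reach 2, 3. That is one component of size 2.
Starting from 6 we can reach 6, 7, 8. That is one component of size 3.
Total: 4 components.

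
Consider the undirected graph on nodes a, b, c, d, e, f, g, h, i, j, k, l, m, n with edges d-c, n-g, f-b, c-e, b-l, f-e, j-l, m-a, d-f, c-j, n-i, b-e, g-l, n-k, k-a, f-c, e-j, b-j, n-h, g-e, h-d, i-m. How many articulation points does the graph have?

Removing n increases the component count from 1 to 2, so n is a cut vertex.
By contrast removing h leaves 1 component; it is not a cut vertex. No other vertex is a cut vertex either.

1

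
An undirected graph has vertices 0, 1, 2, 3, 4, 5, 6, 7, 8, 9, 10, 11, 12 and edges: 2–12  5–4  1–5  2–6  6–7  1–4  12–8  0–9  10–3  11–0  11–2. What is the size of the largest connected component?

8

Starting from 3 we can reach 3, 10. That is one component of size 2.
Starting from 1 we can reach 1, 4, 5. That is one component of size 3.
Starting from 0 we can reach 0, 2, 6, 7, 8, 9, 11, 12. That is one component of size 8.
The largest has 8 vertices.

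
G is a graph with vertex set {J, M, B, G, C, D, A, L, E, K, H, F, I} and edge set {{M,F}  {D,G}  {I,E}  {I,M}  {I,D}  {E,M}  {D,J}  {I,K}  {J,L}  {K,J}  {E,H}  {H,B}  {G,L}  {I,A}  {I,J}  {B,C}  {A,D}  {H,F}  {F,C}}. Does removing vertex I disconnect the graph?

Deleting I raises the number of components from 1 to 2, so I is a cut vertex.

Yes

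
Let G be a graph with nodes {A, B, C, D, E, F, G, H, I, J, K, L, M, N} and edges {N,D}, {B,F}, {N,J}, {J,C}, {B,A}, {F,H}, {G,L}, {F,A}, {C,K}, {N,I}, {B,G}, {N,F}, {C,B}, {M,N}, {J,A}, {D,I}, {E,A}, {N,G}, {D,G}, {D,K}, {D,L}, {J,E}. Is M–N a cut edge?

Removing M–N leaves no path between M and N: the component count goes from 1 to 2. So it is a bridge.

Yes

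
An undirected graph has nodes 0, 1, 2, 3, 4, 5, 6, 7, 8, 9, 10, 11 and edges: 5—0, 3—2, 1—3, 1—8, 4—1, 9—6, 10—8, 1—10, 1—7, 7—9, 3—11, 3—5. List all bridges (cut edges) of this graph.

The edges on the cycle 1-10-8-1 are not bridges since each lies on that cycle.
But removing 0—5 disconnects 0 from 5; removing 1—3 disconnects 1 from 3; removing 2—3 disconnects 2 from 3; removing 1—7 disconnects 1 from 7 — these are bridges.
In total 9 edges are bridges.

0-5, 1-3, 1-4, 1-7, 11-3, 2-3, 3-5, 6-9, 7-9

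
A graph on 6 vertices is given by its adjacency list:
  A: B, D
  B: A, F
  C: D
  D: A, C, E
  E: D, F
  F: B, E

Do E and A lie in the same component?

From E we can reach A, B, C, D, E, F, which includes A.

Yes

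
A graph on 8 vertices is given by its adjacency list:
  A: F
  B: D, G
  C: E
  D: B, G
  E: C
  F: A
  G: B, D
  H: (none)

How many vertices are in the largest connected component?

H is isolated — a component by itself.
Starting from A we can reach A, F. That is one component of size 2.
Starting from C we can reach C, E. That is one component of size 2.
Starting from B we can reach B, D, G. That is one component of size 3.
The largest has 3 vertices.

3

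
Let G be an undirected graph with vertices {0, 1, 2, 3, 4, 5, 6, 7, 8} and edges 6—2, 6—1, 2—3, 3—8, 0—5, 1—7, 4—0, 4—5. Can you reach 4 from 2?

The component containing 2 is {1, 2, 3, 6, 7, 8}, and 4 is not in it.

No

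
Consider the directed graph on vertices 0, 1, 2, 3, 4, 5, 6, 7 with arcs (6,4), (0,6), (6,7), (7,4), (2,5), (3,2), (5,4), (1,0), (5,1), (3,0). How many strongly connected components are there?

8

{7} is an SCC by itself.
{5} is an SCC by itself.
{4} is an SCC by itself.
{0} is an SCC by itself.
{2} is an SCC by itself.
(and 3 more singleton SCCs)
That gives 8 strongly connected components.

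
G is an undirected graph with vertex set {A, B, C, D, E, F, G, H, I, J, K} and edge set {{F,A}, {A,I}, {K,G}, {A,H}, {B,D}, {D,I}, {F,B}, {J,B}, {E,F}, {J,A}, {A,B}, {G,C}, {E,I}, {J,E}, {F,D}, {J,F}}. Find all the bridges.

The edges on the cycle J-E-F-A-J are not bridges since each lies on that cycle.
But removing K—G disconnects K from G; removing H—A disconnects H from A; removing G—C disconnects G from C — these are bridges.

A-H, C-G, G-K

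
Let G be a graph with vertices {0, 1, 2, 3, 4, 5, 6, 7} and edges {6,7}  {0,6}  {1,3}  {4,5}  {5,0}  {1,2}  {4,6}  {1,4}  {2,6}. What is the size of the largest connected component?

8

Starting from 0 we can reach 0, 1, 2, 3, 4, 5, 6, 7. That is one component of size 8.
The largest has 8 vertices.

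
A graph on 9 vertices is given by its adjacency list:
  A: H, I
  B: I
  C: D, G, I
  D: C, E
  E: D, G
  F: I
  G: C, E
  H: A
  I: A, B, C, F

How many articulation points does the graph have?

3

Removing A increases the component count from 1 to 2, so A is a cut vertex.
Removing C increases the component count from 1 to 2, so C is a cut vertex.
Removing I increases the component count from 1 to 4, so I is a cut vertex.
By contrast removing G leaves 1 component; it is not a cut vertex. No other vertex is a cut vertex either.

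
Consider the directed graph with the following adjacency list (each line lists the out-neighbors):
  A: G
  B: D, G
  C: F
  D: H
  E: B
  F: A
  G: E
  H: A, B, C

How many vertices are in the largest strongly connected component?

{A, B, C, D, E, F, G, H} are all mutually reachable — one SCC of size 8.
The largest has 8 vertices.

8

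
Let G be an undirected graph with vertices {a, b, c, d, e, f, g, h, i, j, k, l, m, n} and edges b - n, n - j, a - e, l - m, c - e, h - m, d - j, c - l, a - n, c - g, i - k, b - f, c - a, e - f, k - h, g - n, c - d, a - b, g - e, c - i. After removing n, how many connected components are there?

With n gone, the remaining components are: {a, b, c, d, e, f, g, h, i, j, k, l, m}.
That is 1 component.

1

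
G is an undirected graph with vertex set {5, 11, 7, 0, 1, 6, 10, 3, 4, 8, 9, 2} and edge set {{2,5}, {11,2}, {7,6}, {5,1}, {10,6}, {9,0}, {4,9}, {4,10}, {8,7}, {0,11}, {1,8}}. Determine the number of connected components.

3 is isolated — a component by itself.
Starting from 0 we can reach 0, 1, 2, 4, 5, 6, 7, 8, 9, 10, 11. That is one component of size 11.
Total: 2 components.

2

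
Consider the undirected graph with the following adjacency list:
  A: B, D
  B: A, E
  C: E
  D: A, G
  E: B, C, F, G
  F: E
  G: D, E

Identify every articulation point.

E

Removing E increases the component count from 1 to 3, so E is a cut vertex.
By contrast removing F leaves 1 component; it is not a cut vertex. No other vertex is a cut vertex either.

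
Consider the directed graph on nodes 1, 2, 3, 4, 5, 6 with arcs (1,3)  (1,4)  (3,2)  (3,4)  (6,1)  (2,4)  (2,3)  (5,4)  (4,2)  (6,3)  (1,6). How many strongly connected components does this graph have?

{2, 3, 4} are all mutually reachable — one SCC of size 3.
{1, 6} are all mutually reachable — one SCC of size 2.
{5} is an SCC by itself.
That gives 3 strongly connected components.

3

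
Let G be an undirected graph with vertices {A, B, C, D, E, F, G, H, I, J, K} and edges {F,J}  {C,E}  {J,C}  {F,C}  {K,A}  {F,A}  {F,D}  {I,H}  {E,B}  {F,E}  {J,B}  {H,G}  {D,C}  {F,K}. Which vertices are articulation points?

F, H

Removing F increases the component count from 2 to 3, so F is a cut vertex.
Removing H increases the component count from 2 to 3, so H is a cut vertex.
By contrast removing E leaves 2 components; it is not a cut vertex. No other vertex is a cut vertex either.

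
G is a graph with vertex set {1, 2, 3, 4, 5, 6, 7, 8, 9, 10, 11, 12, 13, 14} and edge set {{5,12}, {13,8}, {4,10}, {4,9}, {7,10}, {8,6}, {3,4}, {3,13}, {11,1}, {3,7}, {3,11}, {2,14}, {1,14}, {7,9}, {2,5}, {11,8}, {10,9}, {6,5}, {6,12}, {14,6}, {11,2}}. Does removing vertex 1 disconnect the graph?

No

Deleting 1 leaves 1 component (was 1) (its neighbors 11, 14 remain connected to each other), so 1 is not a cut vertex.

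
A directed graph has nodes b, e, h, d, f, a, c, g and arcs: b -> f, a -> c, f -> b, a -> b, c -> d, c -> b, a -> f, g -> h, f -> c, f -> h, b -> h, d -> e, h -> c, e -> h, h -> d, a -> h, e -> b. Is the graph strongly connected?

There is no directed path from f to a, so the graph is not strongly connected.

No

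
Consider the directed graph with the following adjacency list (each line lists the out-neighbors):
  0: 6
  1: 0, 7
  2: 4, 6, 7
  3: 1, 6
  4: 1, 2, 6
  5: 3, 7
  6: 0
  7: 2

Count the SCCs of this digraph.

4

{1, 2, 4, 7} are all mutually reachable — one SCC of size 4.
{0, 6} are all mutually reachable — one SCC of size 2.
{5} is an SCC by itself.
{3} is an SCC by itself.
That gives 4 strongly connected components.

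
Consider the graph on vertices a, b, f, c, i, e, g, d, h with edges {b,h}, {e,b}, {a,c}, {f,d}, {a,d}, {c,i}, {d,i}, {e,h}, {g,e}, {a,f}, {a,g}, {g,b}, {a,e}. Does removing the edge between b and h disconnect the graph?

No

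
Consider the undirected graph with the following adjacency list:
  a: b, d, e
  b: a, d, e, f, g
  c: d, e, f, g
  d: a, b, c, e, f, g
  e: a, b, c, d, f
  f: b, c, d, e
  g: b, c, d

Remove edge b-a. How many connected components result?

1

b and a are still connected via b-e-a, so the component count stays at 1.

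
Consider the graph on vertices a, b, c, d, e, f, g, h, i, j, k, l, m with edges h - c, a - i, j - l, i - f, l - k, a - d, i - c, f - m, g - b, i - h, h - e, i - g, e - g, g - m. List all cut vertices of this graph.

a, g, i, l

Removing a increases the component count from 2 to 3, so a is a cut vertex.
Removing g increases the component count from 2 to 3, so g is a cut vertex.
Removing i increases the component count from 2 to 3, so i is a cut vertex.
Likewise l is a cut vertex.
By contrast removing j leaves 2 components; it is not a cut vertex. No other vertex is a cut vertex either.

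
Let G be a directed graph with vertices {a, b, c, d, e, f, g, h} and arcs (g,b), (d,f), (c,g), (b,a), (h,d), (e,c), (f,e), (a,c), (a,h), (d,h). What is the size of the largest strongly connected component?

8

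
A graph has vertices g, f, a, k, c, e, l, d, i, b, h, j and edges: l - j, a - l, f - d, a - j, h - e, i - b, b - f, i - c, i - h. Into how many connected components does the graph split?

4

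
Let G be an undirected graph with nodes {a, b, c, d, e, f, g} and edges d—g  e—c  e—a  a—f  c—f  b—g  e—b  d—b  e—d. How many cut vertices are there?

1

Removing e increases the component count from 1 to 2, so e is a cut vertex.
By contrast removing d leaves 1 component; it is not a cut vertex. No other vertex is a cut vertex either.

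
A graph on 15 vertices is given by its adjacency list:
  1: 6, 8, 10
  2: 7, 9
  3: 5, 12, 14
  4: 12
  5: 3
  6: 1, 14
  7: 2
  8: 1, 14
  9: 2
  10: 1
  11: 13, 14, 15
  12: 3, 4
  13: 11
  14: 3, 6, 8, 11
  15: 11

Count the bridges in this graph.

10

The edges on the cycle 1-8-14-6-1 are not bridges since each lies on that cycle.
But removing 13-11 disconnects 13 from 11; removing 3-12 disconnects 3 from 12; removing 4-12 disconnects 4 from 12; removing 1-10 disconnects 1 from 10 — these are bridges.
In total 10 edges are bridges.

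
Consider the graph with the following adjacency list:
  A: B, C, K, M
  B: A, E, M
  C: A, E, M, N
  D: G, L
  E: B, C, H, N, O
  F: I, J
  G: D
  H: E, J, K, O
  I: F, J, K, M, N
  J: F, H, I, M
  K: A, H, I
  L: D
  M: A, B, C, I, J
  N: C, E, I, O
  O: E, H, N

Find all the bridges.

D-G, D-L

The edges on the cycle M-B-E-C-A-K-I-M are not bridges since each lies on that cycle.
But removing D-G disconnects D from G; removing L-D disconnects L from D — these are bridges.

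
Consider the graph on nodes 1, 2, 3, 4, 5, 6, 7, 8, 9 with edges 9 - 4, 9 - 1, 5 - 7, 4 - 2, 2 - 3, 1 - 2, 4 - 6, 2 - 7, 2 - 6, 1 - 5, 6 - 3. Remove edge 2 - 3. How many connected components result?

2

2 and 3 are still connected via 2-6-3, so the component count stays at 2.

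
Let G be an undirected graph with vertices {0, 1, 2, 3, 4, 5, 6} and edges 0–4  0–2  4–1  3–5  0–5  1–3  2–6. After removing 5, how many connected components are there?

With 5 gone, the remaining components are: {0, 1, 2, 3, 4, 6}.
That is 1 component.

1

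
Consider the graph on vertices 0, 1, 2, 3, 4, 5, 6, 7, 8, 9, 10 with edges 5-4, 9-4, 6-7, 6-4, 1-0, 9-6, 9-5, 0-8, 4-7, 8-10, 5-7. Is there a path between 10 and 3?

No

The component containing 10 is {0, 1, 8, 10}, and 3 is not in it.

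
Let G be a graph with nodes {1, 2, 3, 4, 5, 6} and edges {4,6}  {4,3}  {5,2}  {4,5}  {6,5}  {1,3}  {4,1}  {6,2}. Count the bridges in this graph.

The edges on the cycle 4-1-3-4 are not bridges since each lies on that cycle.
Every edge lies on some cycle, so there are no bridges.

0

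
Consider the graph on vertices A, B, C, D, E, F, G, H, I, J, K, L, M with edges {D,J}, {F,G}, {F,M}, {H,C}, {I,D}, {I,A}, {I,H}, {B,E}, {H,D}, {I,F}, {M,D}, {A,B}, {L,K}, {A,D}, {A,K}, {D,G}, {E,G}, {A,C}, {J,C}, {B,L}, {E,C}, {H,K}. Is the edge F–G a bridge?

No

After removing F–G, the path F-I-D-G still connects them, so the edge is not a bridge.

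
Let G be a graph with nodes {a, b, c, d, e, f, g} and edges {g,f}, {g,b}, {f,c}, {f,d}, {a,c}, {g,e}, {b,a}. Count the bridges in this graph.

2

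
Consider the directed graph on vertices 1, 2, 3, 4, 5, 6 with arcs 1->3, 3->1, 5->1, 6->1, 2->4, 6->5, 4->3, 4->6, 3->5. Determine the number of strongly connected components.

{1, 3, 5} are all mutually reachable — one SCC of size 3.
{2} is an SCC by itself.
{6} is an SCC by itself.
{4} is an SCC by itself.
That gives 4 strongly connected components.

4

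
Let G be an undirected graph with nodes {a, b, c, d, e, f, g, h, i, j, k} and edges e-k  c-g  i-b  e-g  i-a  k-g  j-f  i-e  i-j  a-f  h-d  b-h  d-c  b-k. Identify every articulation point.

i

Removing i increases the component count from 1 to 2, so i is a cut vertex.
By contrast removing j leaves 1 component; it is not a cut vertex. No other vertex is a cut vertex either.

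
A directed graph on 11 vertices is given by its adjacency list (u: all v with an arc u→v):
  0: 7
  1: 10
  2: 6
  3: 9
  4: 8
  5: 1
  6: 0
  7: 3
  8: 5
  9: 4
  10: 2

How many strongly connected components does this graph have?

1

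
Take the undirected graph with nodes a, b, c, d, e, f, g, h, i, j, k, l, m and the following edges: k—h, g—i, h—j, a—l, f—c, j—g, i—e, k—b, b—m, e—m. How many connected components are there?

4

d is isolated — a component by itself.
Starting from c we can reach c, f. That is one component of size 2.
Starting from a we can reach a, l. That is one component of size 2.
Starting from b we can reach b, e, g, h, i, j, k, m. That is one component of size 8.
Total: 4 components.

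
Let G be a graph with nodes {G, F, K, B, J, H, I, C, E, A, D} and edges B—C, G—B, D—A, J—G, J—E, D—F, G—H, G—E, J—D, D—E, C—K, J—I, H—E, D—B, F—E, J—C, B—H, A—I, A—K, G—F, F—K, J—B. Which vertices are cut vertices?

none

Removing B, for instance, still leaves 1 component. No single vertex removal increases the component count — the graph has no articulation points.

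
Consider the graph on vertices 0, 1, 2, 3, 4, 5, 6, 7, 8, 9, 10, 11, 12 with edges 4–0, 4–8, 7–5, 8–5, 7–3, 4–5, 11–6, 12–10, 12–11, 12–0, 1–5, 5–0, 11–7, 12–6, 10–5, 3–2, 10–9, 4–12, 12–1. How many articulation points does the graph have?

3

Removing 3 increases the component count from 1 to 2, so 3 is a cut vertex.
Removing 7 increases the component count from 1 to 2, so 7 is a cut vertex.
Removing 10 increases the component count from 1 to 2, so 10 is a cut vertex.
By contrast removing 1 leaves 1 component; it is not a cut vertex. No other vertex is a cut vertex either.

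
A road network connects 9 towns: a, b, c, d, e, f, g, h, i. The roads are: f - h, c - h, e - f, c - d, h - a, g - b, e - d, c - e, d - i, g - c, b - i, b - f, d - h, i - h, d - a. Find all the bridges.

none

The edges on the cycle c-e-d-c are not bridges since each lies on that cycle.
Every edge lies on some cycle, so there are no bridges.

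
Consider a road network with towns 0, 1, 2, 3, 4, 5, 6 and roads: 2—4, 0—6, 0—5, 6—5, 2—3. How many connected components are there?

3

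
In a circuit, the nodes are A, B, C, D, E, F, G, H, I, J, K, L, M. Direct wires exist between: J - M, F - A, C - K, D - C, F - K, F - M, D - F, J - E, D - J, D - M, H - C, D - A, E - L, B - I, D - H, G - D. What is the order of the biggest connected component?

Starting from B we can reach B, I. That is one component of size 2.
Starting from A we can reach A, C, D, E, F, G, H, J, K, L, M. That is one component of size 11.
The largest has 11 vertices.

11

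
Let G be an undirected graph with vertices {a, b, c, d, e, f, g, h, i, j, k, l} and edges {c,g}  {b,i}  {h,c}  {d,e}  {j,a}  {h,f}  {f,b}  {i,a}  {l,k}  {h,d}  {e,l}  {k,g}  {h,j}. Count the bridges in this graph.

The edges on the cycle h-d-e-l-k-g-c-h are not bridges since each lies on that cycle.
Every edge lies on some cycle, so there are no bridges.

0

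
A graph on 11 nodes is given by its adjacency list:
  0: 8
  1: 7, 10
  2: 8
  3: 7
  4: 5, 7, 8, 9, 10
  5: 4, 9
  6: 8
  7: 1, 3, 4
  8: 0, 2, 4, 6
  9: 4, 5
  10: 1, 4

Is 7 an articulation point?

Deleting 7 raises the number of components from 1 to 2, so 7 is a cut vertex.

Yes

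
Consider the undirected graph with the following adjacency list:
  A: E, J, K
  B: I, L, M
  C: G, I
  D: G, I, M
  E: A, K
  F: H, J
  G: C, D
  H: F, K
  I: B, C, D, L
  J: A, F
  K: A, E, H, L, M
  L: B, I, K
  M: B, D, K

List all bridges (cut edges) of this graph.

The edges on the cycle L-B-I-L are not bridges since each lies on that cycle.
Every edge lies on some cycle, so there are no bridges.

none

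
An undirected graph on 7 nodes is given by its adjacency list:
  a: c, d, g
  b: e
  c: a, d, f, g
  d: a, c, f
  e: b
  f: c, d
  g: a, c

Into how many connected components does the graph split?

Starting from b we can reach b, e. That is one component of size 2.
Starting from a we can reach a, c, d, f, g. That is one component of size 5.
Total: 2 components.

2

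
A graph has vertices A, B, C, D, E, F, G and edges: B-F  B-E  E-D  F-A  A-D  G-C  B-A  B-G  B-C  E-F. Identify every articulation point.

B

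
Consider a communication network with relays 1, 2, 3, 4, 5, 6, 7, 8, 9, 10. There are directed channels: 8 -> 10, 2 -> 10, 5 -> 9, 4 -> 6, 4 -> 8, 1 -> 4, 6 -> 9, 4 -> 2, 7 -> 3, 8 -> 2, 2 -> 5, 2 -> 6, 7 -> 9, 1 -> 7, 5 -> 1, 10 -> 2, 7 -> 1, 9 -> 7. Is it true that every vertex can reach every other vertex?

There is no directed path from 3 to 10, so the graph is not strongly connected.

No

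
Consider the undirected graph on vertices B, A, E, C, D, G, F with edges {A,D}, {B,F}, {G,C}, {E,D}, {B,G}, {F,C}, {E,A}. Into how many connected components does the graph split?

Starting from A we can reach A, D, E. That is one component of size 3.
Starting from B we can reach B, C, F, G. That is one component of size 4.
Total: 2 components.

2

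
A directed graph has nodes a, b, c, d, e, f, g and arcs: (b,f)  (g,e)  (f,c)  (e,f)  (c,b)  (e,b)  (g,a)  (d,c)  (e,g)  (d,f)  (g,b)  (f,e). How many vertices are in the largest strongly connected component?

{b, c, e, f, g} are all mutually reachable — one SCC of size 5.
{d} is an SCC by itself.
{a} is an SCC by itself.
The largest has 5 vertices.

5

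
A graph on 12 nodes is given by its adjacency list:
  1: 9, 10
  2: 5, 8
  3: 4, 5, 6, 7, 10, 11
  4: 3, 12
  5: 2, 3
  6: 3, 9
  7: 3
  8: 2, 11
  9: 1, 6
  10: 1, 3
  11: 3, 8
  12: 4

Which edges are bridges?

The edges on the cycle 3-5-2-8-11-3 are not bridges since each lies on that cycle.
But removing 3-7 disconnects 3 from 7; removing 3-4 disconnects 3 from 4; removing 12-4 disconnects 12 from 4 — these are bridges.

12-4, 3-4, 3-7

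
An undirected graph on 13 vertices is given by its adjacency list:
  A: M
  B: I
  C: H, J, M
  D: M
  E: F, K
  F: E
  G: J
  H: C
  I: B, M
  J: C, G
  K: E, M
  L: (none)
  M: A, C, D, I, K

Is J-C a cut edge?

Yes

Removing J-C leaves no path between J and C: the component count goes from 2 to 3. So it is a bridge.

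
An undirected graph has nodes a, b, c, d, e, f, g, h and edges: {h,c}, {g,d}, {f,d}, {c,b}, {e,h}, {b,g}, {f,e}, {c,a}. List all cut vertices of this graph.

c

Removing c increases the component count from 1 to 2, so c is a cut vertex.
By contrast removing d leaves 1 component; it is not a cut vertex. No other vertex is a cut vertex either.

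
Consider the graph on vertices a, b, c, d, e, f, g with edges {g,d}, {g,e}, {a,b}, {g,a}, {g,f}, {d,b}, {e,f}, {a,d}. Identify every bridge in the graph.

none

The edges on the cycle g-e-f-g are not bridges since each lies on that cycle.
Every edge lies on some cycle, so there are no bridges.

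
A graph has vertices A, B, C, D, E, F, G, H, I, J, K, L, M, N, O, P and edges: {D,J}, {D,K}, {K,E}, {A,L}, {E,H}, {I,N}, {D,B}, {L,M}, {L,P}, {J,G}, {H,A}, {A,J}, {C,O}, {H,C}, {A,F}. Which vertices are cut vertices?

A, C, D, H, J, L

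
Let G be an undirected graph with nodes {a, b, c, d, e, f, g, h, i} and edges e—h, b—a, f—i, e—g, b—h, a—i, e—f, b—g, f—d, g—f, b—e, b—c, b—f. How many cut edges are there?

The edges on the cycle e-g-f-e are not bridges since each lies on that cycle.
But removing d—f disconnects d from f; removing b—c disconnects b from c — these are bridges.
That makes 2 bridges.

2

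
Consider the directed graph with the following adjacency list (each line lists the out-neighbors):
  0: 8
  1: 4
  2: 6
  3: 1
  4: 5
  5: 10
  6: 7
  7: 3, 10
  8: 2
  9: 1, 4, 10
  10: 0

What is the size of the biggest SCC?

10

{0, 1, 2, 3, 4, 5, 6, 7, 8, 10} are all mutually reachable — one SCC of size 10.
{9} is an SCC by itself.
The largest has 10 vertices.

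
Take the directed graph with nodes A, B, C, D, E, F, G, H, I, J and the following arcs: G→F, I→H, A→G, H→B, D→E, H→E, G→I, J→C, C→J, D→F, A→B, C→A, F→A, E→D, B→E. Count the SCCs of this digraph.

2

{A, B, D, E, F, G, H, I} are all mutually reachable — one SCC of size 8.
{C, J} are all mutually reachable — one SCC of size 2.
That gives 2 strongly connected components.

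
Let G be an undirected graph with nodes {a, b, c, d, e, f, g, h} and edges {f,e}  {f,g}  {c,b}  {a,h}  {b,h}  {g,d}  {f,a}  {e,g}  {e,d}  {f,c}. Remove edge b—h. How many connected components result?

b and h are still connected via b-c-f-a-h, so the component count stays at 1.

1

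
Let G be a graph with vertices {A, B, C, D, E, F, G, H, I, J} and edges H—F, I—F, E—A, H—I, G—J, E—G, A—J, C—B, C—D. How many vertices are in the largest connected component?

Starting from B we can reach B, C, D. That is one component of size 3.
Starting from F we can reach F, H, I. That is one component of size 3.
Starting from A we can reach A, E, G, J. That is one component of size 4.
The largest has 4 vertices.

4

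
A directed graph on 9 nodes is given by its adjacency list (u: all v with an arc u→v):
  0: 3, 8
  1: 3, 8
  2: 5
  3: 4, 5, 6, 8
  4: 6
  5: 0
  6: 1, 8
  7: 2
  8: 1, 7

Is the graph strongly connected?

Yes

From 3 we can reach every vertex (0, 1, 2, 3, 4, 5, 6, 7, 8), and every vertex can reach 3 (0, 1, 2, 3, 4, 5, 6, 7, 8). So the whole graph is one strongly connected component.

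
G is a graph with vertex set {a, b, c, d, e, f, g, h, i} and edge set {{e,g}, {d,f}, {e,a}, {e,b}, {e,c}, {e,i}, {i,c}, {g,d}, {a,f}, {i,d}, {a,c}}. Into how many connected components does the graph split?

2

h is isolated — a component by itself.
Starting from a we can reach a, b, c, d, e, f, g, i. That is one component of size 8.
Total: 2 components.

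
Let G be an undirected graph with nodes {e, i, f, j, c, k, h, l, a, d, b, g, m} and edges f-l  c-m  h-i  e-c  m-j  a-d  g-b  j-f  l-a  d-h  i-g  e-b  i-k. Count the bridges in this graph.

1

The edges on the cycle e-c-m-j-f-l-a-d-h-i-g-b-e are not bridges since each lies on that cycle.
But removing i-k disconnects i from k — this is a bridge.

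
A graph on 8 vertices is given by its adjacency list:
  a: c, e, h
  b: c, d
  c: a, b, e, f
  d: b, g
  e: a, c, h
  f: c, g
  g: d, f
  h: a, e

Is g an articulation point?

No

Deleting g leaves 1 component (was 1) (its neighbors d, f remain connected to each other), so g is not a cut vertex.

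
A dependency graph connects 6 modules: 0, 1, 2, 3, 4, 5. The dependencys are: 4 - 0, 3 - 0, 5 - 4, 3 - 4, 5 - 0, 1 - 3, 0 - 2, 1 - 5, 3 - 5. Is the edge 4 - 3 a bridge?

After removing 4 - 3, the path 4-5-3 still connects them, so the edge is not a bridge.

No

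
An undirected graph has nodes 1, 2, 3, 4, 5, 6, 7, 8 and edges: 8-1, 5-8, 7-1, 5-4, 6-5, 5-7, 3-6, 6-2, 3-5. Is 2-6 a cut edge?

Removing 2-6 leaves no path between 2 and 6: the component count goes from 1 to 2. So it is a bridge.

Yes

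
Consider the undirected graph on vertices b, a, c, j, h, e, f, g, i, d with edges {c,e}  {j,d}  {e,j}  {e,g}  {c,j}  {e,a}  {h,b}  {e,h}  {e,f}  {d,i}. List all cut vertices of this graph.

Removing d increases the component count from 1 to 2, so d is a cut vertex.
Removing e increases the component count from 1 to 5, so e is a cut vertex.
Removing h increases the component count from 1 to 2, so h is a cut vertex.
Likewise j is a cut vertex.
By contrast removing i leaves 1 component; it is not a cut vertex. No other vertex is a cut vertex either.

d, e, h, j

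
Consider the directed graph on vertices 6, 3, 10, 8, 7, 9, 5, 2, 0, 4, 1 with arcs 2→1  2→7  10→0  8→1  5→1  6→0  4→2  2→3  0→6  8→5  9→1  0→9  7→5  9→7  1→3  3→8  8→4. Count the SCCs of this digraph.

{1, 2, 3, 4, 5, 7, 8} are all mutually reachable — one SCC of size 7.
{0, 6} are all mutually reachable — one SCC of size 2.
{9} is an SCC by itself.
{10} is an SCC by itself.
That gives 4 strongly connected components.

4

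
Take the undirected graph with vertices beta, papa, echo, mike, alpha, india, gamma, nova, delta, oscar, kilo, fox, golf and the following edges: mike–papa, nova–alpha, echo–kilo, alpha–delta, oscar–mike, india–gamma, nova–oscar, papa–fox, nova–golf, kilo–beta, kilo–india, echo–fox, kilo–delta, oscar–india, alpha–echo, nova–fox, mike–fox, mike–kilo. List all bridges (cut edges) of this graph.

The edges on the cycle nova-oscar-mike-papa-fox-nova are not bridges since each lies on that cycle.
But removing gamma–india disconnects gamma from india; removing beta–kilo disconnects beta from kilo; removing nova–golf disconnects nova from golf — these are bridges.

beta-kilo, gamma-india, golf-nova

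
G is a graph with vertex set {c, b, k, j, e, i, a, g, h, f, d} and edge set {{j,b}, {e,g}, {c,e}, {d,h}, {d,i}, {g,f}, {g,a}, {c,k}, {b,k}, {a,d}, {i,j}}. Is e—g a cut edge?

No

After removing e—g, the path e-c-k-b-j-i-d-a-g still connects them, so the edge is not a bridge.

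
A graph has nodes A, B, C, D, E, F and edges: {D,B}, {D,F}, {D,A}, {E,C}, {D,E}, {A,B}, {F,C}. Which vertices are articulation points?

Removing D increases the component count from 1 to 2, so D is a cut vertex.
By contrast removing C leaves 1 component; it is not a cut vertex. No other vertex is a cut vertex either.

D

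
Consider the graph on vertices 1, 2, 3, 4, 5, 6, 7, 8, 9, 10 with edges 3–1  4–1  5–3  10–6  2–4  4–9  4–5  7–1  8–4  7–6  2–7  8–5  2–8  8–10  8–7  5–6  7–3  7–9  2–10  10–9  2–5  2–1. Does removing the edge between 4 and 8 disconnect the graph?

After removing 4–8, the path 4-2-8 still connects them, so the edge is not a bridge.

No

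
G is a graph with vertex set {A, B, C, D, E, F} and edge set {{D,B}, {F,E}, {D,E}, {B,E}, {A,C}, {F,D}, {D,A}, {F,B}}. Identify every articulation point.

Removing A increases the component count from 1 to 2, so A is a cut vertex.
Removing D increases the component count from 1 to 2, so D is a cut vertex.
By contrast removing B leaves 1 component; it is not a cut vertex. No other vertex is a cut vertex either.

A, D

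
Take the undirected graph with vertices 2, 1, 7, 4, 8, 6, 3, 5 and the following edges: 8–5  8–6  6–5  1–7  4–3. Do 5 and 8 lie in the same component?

Yes

From 5 we can reach 5, 6, 8, which includes 8.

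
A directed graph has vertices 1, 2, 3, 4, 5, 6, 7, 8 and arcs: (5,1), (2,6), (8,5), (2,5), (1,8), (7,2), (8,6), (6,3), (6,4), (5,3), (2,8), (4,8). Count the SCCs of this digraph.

{1, 4, 5, 6, 8} are all mutually reachable — one SCC of size 5.
{3} is an SCC by itself.
{7} is an SCC by itself.
{2} is an SCC by itself.
That gives 4 strongly connected components.

4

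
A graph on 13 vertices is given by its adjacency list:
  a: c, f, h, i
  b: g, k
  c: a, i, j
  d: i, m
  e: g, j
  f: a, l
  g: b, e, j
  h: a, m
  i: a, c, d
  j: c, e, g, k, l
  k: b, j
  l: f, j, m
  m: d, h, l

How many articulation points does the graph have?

1

Removing j increases the component count from 1 to 2, so j is a cut vertex.
By contrast removing a leaves 1 component; it is not a cut vertex. No other vertex is a cut vertex either.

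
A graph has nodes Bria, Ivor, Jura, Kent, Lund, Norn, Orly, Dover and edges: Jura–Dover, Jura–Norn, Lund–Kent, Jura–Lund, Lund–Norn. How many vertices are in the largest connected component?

Orly is isolated — a component by itself.
Ivor is isolated — a component by itself.
Bria is isolated — a component by itself.
Starting from Jura we can reach Jura, Kent, Lund, Norn, Dover. That is one component of size 5.
The largest has 5 vertices.

5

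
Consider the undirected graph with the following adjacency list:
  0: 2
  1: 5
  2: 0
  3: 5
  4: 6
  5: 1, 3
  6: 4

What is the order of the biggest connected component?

Starting from 4 we can reach 4, 6. That is one component of size 2.
Starting from 0 we can reach 0, 2. That is one component of size 2.
Starting from 1 we can reach 1, 3, 5. That is one component of size 3.
The largest has 3 vertices.

3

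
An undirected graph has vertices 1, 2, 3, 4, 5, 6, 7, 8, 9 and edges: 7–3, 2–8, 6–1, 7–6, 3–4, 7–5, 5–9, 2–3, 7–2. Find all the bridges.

1-6, 2-8, 3-4, 5-7, 5-9, 6-7

The edges on the cycle 7-2-3-7 are not bridges since each lies on that cycle.
But removing 2–8 disconnects 2 from 8; removing 7–5 disconnects 7 from 5; removing 7–6 disconnects 7 from 6; removing 9–5 disconnects 9 from 5 — these are bridges.
In total 6 edges are bridges.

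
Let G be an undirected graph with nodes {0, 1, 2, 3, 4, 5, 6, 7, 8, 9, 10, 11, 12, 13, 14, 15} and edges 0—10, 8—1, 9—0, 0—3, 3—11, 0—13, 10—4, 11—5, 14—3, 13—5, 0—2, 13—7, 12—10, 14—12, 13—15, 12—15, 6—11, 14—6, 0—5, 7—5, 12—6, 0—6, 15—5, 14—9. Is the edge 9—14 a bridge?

After removing 9—14, the path 9-0-3-14 still connects them, so the edge is not a bridge.

No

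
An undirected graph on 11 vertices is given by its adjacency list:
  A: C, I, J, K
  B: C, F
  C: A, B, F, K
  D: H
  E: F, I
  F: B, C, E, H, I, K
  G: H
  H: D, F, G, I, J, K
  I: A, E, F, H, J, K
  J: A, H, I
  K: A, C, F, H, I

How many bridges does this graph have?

2

The edges on the cycle K-F-B-C-K are not bridges since each lies on that cycle.
But removing G-H disconnects G from H; removing D-H disconnects D from H — these are bridges.
That makes 2 bridges.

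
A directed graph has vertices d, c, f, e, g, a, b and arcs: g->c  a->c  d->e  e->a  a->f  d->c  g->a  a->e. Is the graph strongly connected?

No

There is no directed path from b to e, so the graph is not strongly connected.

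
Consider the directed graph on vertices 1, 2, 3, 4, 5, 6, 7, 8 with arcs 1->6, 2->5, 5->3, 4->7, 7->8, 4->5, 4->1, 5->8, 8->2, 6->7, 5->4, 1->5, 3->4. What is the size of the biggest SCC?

{1, 2, 3, 4, 5, 6, 7, 8} are all mutually reachable — one SCC of size 8.
The largest has 8 vertices.

8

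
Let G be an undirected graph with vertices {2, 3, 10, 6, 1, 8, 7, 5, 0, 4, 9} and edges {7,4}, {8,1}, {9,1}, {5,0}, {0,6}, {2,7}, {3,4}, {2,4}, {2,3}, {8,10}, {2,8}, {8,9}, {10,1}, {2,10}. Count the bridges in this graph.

2

The edges on the cycle 8-9-1-8 are not bridges since each lies on that cycle.
But removing 5–0 disconnects 5 from 0; removing 0–6 disconnects 0 from 6 — these are bridges.
That makes 2 bridges.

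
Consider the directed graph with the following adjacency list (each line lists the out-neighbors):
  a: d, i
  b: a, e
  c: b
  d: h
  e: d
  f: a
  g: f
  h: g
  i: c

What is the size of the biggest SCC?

9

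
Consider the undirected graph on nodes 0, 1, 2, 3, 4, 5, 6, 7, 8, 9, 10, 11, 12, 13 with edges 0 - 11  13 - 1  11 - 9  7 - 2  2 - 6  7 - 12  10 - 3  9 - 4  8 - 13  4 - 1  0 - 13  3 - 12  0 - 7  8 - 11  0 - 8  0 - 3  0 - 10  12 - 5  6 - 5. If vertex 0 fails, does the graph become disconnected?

Deleting 0 raises the number of components from 1 to 2, so 0 is a cut vertex.

Yes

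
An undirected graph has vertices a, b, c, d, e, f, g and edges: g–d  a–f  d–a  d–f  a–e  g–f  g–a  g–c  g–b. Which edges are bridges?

a-e, b-g, c-g

The edges on the cycle g-d-a-g are not bridges since each lies on that cycle.
But removing c–g disconnects c from g; removing b–g disconnects b from g; removing a–e disconnects a from e — these are bridges.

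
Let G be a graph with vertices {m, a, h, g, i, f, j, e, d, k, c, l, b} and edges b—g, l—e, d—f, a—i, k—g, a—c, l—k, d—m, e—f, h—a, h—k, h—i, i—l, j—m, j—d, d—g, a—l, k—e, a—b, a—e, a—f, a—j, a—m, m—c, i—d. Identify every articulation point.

Removing a, for instance, still leaves 1 component. No single vertex removal increases the component count — the graph has no articulation points.

none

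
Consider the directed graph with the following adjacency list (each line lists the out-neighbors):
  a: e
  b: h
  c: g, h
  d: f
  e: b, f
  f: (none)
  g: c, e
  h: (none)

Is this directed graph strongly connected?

No

There is no directed path from e to c, so the graph is not strongly connected.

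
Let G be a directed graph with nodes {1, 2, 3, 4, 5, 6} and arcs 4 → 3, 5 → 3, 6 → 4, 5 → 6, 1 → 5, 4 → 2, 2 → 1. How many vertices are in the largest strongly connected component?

{1, 2, 4, 5, 6} are all mutually reachable — one SCC of size 5.
{3} is an SCC by itself.
The largest has 5 vertices.

5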